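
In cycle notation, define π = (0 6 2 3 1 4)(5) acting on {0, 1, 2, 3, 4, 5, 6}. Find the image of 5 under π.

5

The 1-cycle (5) fixes 5, so π(5) = 5.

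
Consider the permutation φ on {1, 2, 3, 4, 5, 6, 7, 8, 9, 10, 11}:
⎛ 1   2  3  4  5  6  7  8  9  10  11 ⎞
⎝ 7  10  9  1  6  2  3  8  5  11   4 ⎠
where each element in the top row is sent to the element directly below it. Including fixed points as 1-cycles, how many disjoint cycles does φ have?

2

The cycle decomposition is (1 7 3 9 5 6 2 10 11 4)(8), which has 2 cycles (counting 1-cycles).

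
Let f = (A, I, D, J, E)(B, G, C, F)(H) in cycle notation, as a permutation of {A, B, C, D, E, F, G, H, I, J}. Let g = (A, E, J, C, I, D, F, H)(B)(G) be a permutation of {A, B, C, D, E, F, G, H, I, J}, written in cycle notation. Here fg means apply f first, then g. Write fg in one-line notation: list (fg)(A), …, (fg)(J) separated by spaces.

D G H C E B I A F J

(fg)(x) = g(f(x)). Computing each image: g(f(A)) = g(I) = D, g(f(B)) = g(G) = G, g(f(C)) = g(F) = H, g(f(D)) = g(J) = C, g(f(E)) = g(A) = E, g(f(F)) = g(B) = B, g(f(G)) = g(C) = I, g(f(H)) = g(H) = A, g(f(I)) = g(D) = F, g(f(J)) = g(E) = J.
Hence fg = [D G H C E B I A F J].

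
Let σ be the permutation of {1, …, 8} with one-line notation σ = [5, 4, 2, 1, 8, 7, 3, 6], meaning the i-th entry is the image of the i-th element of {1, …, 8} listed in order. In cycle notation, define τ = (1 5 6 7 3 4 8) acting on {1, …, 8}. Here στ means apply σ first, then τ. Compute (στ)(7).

First apply σ: σ(7) = 3, then τ(3) = 4. Thus (στ)(7) = 4.

4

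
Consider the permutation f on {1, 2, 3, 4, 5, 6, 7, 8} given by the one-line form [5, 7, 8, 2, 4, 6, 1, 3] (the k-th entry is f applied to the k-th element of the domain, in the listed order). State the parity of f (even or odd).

odd

In disjoint-cycle form the cycle lengths are 5, 2, 1.
A cycle is odd iff its length is even; f has 1 even-length cycle, so sgn(f) = (−1)^1 and f is odd.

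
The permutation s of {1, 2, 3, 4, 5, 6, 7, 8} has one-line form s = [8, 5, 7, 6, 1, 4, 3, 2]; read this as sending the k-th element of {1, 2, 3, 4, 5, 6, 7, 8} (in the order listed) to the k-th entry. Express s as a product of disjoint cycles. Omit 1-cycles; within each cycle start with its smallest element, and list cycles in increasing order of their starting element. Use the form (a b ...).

Start at 1 and follow images: 1 → 8 → 2 → 5 → 1, giving the cycle (1 8 2 5).
Repeating from the next unused element and collecting all non-trivial cycles gives (1 8 2 5)(3 7)(4 6).

(1 8 2 5)(3 7)(4 6)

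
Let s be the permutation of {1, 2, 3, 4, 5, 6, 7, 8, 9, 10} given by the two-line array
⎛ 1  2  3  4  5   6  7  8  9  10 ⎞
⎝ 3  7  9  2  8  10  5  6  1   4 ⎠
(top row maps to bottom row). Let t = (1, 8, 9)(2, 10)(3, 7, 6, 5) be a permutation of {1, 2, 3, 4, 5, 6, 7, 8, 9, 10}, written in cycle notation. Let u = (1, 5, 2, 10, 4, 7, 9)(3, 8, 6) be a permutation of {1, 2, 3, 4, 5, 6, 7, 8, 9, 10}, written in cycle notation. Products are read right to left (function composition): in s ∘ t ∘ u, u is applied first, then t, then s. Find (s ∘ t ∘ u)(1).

9

(s ∘ t ∘ u)(1) = s(t(u(1))). u(1) = 5, then t(5) = 3, then s(3) = 9, so the result is 9.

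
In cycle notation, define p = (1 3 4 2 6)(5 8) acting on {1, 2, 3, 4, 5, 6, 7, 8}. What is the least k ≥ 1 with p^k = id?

10

The disjoint cycles have lengths 5, 2, 1.
The order is lcm(5, 2) = 10.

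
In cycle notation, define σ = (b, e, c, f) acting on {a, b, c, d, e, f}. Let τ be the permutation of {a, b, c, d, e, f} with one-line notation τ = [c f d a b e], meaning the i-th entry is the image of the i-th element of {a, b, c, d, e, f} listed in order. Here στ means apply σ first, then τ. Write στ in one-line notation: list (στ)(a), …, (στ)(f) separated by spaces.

(στ)(x) = τ(σ(x)). Computing each image: τ(σ(a)) = τ(a) = c, τ(σ(b)) = τ(e) = b, τ(σ(c)) = τ(f) = e, τ(σ(d)) = τ(d) = a, τ(σ(e)) = τ(c) = d, τ(σ(f)) = τ(b) = f.
Hence στ = [c b e a d f].

c b e a d f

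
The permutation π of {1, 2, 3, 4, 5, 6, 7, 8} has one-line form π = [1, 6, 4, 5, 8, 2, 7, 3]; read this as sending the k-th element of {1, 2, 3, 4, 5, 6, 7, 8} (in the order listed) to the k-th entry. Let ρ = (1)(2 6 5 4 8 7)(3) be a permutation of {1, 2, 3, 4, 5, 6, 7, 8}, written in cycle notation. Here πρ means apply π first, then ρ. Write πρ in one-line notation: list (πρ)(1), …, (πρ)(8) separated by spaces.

1 5 8 4 7 6 2 3

Chase each element through π then ρ: 1 → 1 → 1; 2 → 6 → 5; 3 → 4 → 8; 4 → 5 → 4; 5 → 8 → 7; 6 → 2 → 6; 7 → 7 → 2; 8 → 3 → 3.
So πρ in one-line form is 1 5 8 4 7 6 2 3.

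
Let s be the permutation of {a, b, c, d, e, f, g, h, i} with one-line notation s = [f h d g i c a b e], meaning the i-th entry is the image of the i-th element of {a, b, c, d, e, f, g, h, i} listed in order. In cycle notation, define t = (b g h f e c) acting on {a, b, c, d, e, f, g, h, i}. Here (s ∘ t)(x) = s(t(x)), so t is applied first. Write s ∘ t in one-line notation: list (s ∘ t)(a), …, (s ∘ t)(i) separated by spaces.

f a h g d i b c e

For each element, apply t then s: a → a → f; b → g → a; c → b → h; d → d → g; e → c → d; f → e → i; g → h → b; h → f → c; i → i → e.
Collecting the images, s ∘ t = [f a h g d i b c e].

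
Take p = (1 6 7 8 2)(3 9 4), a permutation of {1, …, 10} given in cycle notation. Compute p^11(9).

3

9 lies in the 3-cycle (3 9 4).
On a 3-cycle, p^3 is the identity, so p^11 = p^2 there (11 ≡ 2 mod 3).
Advancing 2 steps from 9: 9 → 4 → 3.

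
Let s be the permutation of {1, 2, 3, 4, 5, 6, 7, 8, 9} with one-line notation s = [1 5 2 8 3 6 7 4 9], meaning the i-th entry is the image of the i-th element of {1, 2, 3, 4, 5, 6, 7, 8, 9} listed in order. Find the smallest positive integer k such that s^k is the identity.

6

Writing s as disjoint cycles, the cycle lengths are 3, 2, 1, 1, 1, 1.
The order is lcm(3, 2) = 6.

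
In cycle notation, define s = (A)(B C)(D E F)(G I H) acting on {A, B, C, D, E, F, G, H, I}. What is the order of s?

6

The cycle type of s is (3, 3, 2, 1).
Since disjoint cycles commute, ord(s) = lcm(3, 3, 2) = 6.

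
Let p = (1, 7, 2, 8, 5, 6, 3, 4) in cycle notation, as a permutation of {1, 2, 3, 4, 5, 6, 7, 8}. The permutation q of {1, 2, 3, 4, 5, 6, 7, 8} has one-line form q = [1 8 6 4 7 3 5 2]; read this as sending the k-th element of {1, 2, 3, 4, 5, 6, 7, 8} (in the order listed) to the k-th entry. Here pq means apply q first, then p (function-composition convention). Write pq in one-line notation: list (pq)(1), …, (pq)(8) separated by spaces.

7 5 3 1 2 4 6 8

Chase each element through q then p: 1 → 1 → 7; 2 → 8 → 5; 3 → 6 → 3; 4 → 4 → 1; 5 → 7 → 2; 6 → 3 → 4; 7 → 5 → 6; 8 → 2 → 8.
So pq in one-line form is 7 5 3 1 2 4 6 8.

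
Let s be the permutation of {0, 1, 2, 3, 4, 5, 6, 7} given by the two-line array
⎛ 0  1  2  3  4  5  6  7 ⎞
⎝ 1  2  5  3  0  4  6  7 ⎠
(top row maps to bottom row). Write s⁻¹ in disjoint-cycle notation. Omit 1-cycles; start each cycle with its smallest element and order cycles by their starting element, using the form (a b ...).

(0 4 5 2 1)

The cycle decomposition of s is (0 1 2 5 4).
The inverse reverses every cycle; in canonical form, s⁻¹ = (0 4 5 2 1).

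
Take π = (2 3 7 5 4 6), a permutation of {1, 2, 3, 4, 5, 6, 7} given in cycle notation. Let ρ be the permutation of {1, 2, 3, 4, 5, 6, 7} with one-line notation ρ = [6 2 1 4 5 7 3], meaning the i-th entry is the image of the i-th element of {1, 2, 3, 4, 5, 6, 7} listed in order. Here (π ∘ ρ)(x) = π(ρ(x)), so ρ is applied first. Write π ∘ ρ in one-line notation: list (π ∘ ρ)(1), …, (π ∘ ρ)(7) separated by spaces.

Chase each element through ρ then π: 1 → 6 → 2; 2 → 2 → 3; 3 → 1 → 1; 4 → 4 → 6; 5 → 5 → 4; 6 → 7 → 5; 7 → 3 → 7.
So π ∘ ρ in one-line form is 2 3 1 6 4 5 7.

2 3 1 6 4 5 7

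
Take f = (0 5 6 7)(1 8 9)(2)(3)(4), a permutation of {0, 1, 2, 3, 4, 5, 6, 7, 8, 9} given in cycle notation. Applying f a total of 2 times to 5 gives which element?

7

5 lies in the 4-cycle (0 5 6 7).
Advancing 2 steps from 5: 5 → 6 → 7.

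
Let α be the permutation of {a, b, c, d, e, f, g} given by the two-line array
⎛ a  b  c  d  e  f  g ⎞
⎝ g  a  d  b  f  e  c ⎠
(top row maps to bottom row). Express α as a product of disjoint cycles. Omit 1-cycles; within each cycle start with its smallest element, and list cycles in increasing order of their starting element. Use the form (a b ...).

Start at a and follow images: a → g → c → d → b → a, giving the cycle (a g c d b).
Continuing from each remaining unvisited element yields (a g c d b)(e f).

(a g c d b)(e f)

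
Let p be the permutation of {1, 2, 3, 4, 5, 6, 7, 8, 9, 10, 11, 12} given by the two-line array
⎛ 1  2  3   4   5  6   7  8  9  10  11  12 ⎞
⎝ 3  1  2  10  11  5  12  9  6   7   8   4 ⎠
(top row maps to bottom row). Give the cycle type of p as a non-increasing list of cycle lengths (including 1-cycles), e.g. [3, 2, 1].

The disjoint cycles are (1, 3, 2)(4, 10, 7, 12)(5, 11, 8, 9, 6), with lengths 5, 4, 3 in non-increasing order.

[5, 4, 3]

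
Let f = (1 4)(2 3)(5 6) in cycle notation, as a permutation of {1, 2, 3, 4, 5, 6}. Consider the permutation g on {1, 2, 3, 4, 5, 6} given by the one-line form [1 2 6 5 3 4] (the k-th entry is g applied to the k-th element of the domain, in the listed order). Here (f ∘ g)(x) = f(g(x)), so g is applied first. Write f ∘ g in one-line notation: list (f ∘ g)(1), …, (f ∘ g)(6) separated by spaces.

(f ∘ g)(x) = f(g(x)). Computing each image: f(g(1)) = f(1) = 4, f(g(2)) = f(2) = 3, f(g(3)) = f(6) = 5, f(g(4)) = f(5) = 6, f(g(5)) = f(3) = 2, f(g(6)) = f(4) = 1.
Hence f ∘ g = [4 3 5 6 2 1].

4 3 5 6 2 1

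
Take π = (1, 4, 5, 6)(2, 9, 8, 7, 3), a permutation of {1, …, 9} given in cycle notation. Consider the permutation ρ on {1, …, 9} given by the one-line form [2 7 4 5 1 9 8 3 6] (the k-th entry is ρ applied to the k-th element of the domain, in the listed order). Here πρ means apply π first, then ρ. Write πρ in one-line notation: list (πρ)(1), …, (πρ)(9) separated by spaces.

(πρ)(x) = ρ(π(x)). Computing each image: ρ(π(1)) = ρ(4) = 5, ρ(π(2)) = ρ(9) = 6, ρ(π(3)) = ρ(2) = 7, ρ(π(4)) = ρ(5) = 1, ρ(π(5)) = ρ(6) = 9, ρ(π(6)) = ρ(1) = 2, ρ(π(7)) = ρ(3) = 4, ρ(π(8)) = ρ(7) = 8, ρ(π(9)) = ρ(8) = 3.
Hence πρ = [5 6 7 1 9 2 4 8 3].

5 6 7 1 9 2 4 8 3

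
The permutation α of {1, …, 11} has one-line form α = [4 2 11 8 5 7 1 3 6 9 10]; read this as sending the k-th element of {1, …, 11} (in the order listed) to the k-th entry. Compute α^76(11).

Tracing 11 → 10 → … returns to 11 after 9 steps, so 11 lies in a 9-cycle (1 4 8 3 11 10 9 6 7).
On a 9-cycle, α^9 is the identity, so α^76 = α^4 there (76 ≡ 4 mod 9).
Advancing 4 steps from 11: 11 → 10 → 9 → 6 → 7.

7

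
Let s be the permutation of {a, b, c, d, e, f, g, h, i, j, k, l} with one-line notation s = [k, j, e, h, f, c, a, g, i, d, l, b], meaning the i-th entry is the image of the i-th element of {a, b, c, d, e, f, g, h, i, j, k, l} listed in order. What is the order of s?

Decomposing into disjoint cycles gives cycle lengths 8, 3, 1.
The order of s is the least common multiple of its cycle lengths: lcm(8, 3) = 24.

24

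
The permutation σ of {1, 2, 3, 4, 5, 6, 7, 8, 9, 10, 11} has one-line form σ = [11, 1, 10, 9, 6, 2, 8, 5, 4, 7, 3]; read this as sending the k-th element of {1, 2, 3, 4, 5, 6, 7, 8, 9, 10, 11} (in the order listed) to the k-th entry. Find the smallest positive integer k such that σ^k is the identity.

The disjoint-cycle form of σ has cycle lengths 9, 2.
The order is lcm(9, 2) = 18.

18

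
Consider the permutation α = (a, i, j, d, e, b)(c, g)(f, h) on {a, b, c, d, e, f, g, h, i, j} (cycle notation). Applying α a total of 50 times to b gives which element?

b lies in the 6-cycle (a, i, j, d, e, b).
Powers repeat with period 6 on this cycle, and 50 mod 6 = 2, so α^50(b) = α^2(b).
Stepping 2 places around the cycle: b → a → i.

i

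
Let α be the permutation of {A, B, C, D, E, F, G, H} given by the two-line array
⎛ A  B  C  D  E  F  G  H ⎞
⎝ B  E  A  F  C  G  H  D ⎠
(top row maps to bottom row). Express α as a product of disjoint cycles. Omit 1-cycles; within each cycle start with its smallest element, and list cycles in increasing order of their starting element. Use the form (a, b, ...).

(A, B, E, C)(D, F, G, H)

Iterating α from A gives A → B → E → C → A; that is the 4-cycle (A, B, E, C).
Repeating from the next unused element and collecting all non-trivial cycles gives (A, B, E, C)(D, F, G, H).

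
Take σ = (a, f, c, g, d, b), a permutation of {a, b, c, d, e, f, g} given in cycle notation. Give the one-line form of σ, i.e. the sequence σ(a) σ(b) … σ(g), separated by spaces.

f a g b e c d

Image by image: a→f, b→a, c→g, d→b, e→e, f→c, g→d.
Listing these in domain order gives f a g b e c d.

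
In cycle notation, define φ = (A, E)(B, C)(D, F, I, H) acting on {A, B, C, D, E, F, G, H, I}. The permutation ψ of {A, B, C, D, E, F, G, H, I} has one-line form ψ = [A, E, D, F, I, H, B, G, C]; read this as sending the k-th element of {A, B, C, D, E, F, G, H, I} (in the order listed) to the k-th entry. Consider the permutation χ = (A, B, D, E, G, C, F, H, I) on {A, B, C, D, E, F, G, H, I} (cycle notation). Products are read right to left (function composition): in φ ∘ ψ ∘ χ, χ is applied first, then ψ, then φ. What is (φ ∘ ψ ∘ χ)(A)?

A

(φ ∘ ψ ∘ χ)(A) = φ(ψ(χ(A))). χ(A) = B, then ψ(B) = E, then φ(E) = A, so the result is A.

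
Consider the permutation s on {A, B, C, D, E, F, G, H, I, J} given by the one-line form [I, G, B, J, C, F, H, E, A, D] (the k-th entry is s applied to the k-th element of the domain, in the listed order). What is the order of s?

10

The disjoint-cycle form of s has cycle lengths 5, 2, 2, 1.
The order of s is the least common multiple of its cycle lengths: lcm(5, 2, 2) = 10.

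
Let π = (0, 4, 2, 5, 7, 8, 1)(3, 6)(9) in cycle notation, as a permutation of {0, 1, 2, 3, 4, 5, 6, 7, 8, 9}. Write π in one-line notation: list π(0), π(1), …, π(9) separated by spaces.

4 0 5 6 2 7 3 8 1 9

Each element maps to the next entry in its cycle (wrapping to the front): 0→4, 1→0, 2→5, 3→6, 4→2, 5→7, 6→3, 7→8, 8→1, 9→9.
So the one-line form is 4 0 5 6 2 7 3 8 1 9.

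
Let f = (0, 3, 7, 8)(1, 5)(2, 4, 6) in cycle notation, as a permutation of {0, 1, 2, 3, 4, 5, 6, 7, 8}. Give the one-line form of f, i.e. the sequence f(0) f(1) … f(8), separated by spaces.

3 5 4 7 6 1 2 8 0

Image by image: 0↦3, 1↦5, 2↦4, 3↦7, 4↦6, 5↦1, 6↦2, 7↦8, 8↦0.
So the one-line form is 3 5 4 7 6 1 2 8 0.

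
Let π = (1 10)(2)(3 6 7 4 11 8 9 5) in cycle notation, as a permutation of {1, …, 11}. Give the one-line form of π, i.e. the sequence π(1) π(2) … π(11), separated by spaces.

Each element maps to the next entry in its cycle (wrapping to the front): 1↦10, 2↦2, 3↦6, 4↦11, 5↦3, 6↦7, 7↦4, 8↦9, 9↦5, 10↦1, 11↦8.
So the one-line form is 10 2 6 11 3 7 4 9 5 1 8.

10 2 6 11 3 7 4 9 5 1 8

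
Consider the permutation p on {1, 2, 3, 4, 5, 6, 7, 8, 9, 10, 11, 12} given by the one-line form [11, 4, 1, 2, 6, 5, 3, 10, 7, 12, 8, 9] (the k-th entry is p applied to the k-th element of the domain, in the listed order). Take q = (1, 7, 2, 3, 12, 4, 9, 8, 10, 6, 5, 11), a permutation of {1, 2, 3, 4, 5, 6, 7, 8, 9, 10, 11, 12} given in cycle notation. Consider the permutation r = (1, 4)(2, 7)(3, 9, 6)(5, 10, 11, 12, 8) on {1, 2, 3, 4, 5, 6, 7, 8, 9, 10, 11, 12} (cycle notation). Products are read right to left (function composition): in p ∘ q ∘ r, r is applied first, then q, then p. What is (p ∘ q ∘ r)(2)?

Apply the permutations in order: r(2) = 7, then q(7) = 2, then p(2) = 4. So (p ∘ q ∘ r)(2) = 4.

4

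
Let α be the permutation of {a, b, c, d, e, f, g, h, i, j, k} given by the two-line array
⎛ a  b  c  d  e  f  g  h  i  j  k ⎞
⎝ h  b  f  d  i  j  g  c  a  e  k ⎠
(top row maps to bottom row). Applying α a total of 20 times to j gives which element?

Tracing j → e → … returns to j after 7 steps, so j lies in a 7-cycle (a, h, c, f, j, e, i).
On a 7-cycle, α^7 is the identity, so α^20 = α^6 there (20 ≡ 6 mod 7).
Stepping 6 places around the cycle: j → e → i → a → h → c → f.

f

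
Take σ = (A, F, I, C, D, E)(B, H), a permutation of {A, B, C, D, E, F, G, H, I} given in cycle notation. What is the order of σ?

The cycle type of σ is (6, 2, 1).
Since disjoint cycles commute, ord(σ) = lcm(6, 2) = 6.

6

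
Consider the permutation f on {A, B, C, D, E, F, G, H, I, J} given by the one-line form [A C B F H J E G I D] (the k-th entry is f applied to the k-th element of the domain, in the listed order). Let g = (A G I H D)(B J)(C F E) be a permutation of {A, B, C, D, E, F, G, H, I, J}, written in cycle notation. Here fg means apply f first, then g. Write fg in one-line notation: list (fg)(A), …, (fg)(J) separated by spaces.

G F J E D B C I H A

Chase each element through f then g: A → A → G; B → C → F; C → B → J; D → F → E; E → H → D; F → J → B; G → E → C; H → G → I; I → I → H; J → D → A.
Collecting the images, fg = [G F J E D B C I H A].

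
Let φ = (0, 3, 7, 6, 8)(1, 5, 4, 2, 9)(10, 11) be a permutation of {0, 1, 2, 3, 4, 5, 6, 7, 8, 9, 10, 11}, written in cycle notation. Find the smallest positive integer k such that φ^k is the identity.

The cycle type of φ is (5, 5, 2).
The order of φ is the least common multiple of its cycle lengths: lcm(5, 5, 2) = 10.

10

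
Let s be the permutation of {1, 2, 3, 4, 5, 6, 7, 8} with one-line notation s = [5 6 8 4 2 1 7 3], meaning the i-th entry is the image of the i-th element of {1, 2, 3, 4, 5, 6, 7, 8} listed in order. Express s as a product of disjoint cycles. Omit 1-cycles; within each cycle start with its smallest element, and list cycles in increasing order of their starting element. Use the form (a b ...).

(1 5 2 6)(3 8)

From 1: 1 → 5 → 2 → 6 → 1, closing the cycle (1 5 2 6).
Repeating from the next unused element and collecting all non-trivial cycles gives (1 5 2 6)(3 8).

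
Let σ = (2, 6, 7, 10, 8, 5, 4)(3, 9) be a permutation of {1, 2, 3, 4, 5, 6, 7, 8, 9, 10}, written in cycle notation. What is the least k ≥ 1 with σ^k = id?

The disjoint cycles have lengths 7, 2, 1.
Since disjoint cycles commute, ord(σ) = lcm(7, 2) = 14.

14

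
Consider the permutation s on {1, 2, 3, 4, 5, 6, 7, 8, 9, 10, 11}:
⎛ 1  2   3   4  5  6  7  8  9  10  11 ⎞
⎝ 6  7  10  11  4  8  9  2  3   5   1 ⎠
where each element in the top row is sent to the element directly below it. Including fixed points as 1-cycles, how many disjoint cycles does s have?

The cycle decomposition is (1 6 8 2 7 9 3 10 5 4 11), which has 1 cycle (counting 1-cycles).

1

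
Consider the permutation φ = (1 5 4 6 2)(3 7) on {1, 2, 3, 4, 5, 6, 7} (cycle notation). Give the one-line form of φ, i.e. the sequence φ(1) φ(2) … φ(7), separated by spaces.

5 1 7 6 4 2 3

Reading each image from the cycles: 1→5, 2→1, 3→7, 4→6, 5→4, 6→2, 7→3.
Listing these in domain order gives 5 1 7 6 4 2 3.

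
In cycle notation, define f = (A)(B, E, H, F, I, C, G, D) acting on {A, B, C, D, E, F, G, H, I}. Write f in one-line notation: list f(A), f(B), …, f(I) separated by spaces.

A E G B H I D F C

Each element maps to the next entry in its cycle (wrapping to the front): A↦A, B↦E, C↦G, D↦B, E↦H, F↦I, G↦D, H↦F, I↦C.
Listing these in domain order gives A E G B H I D F C.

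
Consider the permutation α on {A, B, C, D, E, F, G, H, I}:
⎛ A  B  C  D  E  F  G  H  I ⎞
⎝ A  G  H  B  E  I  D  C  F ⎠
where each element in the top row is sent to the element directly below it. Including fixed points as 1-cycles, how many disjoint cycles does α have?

5

The cycle decomposition is (A)(B G D)(C H)(E)(F I), which has 5 cycles (counting 1-cycles).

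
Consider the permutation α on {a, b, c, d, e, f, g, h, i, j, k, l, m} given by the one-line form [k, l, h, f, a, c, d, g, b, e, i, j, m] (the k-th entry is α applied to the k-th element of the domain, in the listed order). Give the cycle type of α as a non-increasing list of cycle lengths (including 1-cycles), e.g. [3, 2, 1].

The disjoint cycles are (a k i b l j e)(c h g d f)(m), with lengths 7, 5, 1 in non-increasing order.

[7, 5, 1]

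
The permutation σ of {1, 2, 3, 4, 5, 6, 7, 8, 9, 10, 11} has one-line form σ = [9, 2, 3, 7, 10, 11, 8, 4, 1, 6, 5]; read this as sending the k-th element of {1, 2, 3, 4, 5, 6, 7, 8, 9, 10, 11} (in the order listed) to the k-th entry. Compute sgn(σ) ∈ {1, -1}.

In disjoint-cycle form the cycle lengths are 4, 3, 2, 1, 1.
A cycle is odd iff its length is even; σ has 2 even-length cycles, so sgn(σ) = (−1)^2 and σ is even.

1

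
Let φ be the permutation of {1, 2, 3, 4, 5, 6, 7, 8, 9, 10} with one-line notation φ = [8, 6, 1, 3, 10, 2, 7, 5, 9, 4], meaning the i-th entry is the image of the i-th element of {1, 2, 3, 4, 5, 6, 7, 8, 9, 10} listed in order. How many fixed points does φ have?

2

The fixed points (elements with φ(x) = x) are {7, 9}, so there are 2.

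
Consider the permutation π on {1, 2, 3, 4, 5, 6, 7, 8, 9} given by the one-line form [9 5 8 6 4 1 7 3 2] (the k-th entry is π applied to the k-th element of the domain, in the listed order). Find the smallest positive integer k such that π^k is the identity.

6

Decomposing into disjoint cycles gives cycle lengths 6, 2, 1.
Since disjoint cycles commute, ord(π) = lcm(6, 2) = 6.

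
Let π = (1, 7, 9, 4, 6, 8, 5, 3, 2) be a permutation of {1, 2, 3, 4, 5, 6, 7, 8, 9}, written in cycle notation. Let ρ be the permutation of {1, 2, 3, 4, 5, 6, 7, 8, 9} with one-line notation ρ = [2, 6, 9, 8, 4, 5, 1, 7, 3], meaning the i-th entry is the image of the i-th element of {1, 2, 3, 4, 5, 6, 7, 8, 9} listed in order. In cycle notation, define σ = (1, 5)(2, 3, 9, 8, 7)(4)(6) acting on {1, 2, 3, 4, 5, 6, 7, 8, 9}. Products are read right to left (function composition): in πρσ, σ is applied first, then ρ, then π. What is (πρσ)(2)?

Chase 2: σ(2) = 3; ρ(3) = 9; π(9) = 4. Hence (πρσ)(2) = 4.

4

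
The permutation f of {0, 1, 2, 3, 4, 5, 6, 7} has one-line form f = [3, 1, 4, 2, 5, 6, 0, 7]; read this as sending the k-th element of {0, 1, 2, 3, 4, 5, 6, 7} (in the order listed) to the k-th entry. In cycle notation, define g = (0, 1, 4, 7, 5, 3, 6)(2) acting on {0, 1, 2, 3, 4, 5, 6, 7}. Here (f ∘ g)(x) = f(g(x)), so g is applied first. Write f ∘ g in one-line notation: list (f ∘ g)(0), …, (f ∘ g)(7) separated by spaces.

1 5 4 0 7 2 3 6

(f ∘ g)(x) = f(g(x)). Computing each image: f(g(0)) = f(1) = 1, f(g(1)) = f(4) = 5, f(g(2)) = f(2) = 4, f(g(3)) = f(6) = 0, f(g(4)) = f(7) = 7, f(g(5)) = f(3) = 2, f(g(6)) = f(0) = 3, f(g(7)) = f(5) = 6.
Hence f ∘ g = [1 5 4 0 7 2 3 6].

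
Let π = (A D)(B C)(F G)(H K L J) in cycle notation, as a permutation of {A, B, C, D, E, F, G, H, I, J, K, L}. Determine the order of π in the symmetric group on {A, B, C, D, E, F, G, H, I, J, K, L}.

The cycle type of π is (4, 2, 2, 2, 1, 1).
Since disjoint cycles commute, ord(π) = lcm(4, 2, 2, 2) = 4.

4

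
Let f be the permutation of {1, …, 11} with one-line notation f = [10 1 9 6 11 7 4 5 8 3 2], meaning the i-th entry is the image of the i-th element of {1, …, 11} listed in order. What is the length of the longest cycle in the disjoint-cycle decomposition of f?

Decomposing into disjoint cycles gives (1 10 3 9 8 5 11 2)(4 6 7); the longest has length 8.

8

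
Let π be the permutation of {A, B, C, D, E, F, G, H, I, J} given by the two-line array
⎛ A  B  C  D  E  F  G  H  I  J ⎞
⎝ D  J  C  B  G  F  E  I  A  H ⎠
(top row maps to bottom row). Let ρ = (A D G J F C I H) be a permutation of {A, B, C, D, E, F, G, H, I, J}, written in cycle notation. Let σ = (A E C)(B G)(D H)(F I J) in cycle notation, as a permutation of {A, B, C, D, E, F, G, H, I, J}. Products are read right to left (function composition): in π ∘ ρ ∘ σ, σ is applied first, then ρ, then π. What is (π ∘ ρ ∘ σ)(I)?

F

Chase I: σ(I) = J; ρ(J) = F; π(F) = F. Hence (π ∘ ρ ∘ σ)(I) = F.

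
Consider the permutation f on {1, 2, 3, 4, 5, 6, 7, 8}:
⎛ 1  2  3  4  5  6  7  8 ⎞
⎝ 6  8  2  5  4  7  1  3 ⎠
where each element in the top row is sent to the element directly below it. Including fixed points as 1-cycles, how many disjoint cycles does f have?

The cycle decomposition is (1, 6, 7)(2, 8, 3)(4, 5), which has 3 cycles (counting 1-cycles).

3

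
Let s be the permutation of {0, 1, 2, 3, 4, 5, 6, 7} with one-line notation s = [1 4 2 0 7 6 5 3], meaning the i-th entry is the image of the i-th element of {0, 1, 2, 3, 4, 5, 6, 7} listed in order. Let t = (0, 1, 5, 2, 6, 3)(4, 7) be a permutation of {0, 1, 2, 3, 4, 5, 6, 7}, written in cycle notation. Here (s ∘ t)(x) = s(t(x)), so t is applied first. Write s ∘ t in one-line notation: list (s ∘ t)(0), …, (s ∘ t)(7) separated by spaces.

Chase each element through t then s: 0 → 1 → 4; 1 → 5 → 6; 2 → 6 → 5; 3 → 0 → 1; 4 → 7 → 3; 5 → 2 → 2; 6 → 3 → 0; 7 → 4 → 7.
So s ∘ t in one-line form is 4 6 5 1 3 2 0 7.

4 6 5 1 3 2 0 7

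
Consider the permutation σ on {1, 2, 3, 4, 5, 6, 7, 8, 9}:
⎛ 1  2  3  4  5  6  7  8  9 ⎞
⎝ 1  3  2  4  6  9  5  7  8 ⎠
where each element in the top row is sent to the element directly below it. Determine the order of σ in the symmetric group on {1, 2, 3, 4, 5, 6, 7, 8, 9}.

The disjoint-cycle form of σ has cycle lengths 5, 2, 1, 1.
The order is lcm(5, 2) = 10.

10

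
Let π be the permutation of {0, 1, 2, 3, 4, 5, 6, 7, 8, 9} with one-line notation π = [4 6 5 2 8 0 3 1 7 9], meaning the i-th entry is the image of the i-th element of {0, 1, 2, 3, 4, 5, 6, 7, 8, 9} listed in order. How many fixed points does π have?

The fixed points (elements with π(x) = x) are {9}, so there is 1.

1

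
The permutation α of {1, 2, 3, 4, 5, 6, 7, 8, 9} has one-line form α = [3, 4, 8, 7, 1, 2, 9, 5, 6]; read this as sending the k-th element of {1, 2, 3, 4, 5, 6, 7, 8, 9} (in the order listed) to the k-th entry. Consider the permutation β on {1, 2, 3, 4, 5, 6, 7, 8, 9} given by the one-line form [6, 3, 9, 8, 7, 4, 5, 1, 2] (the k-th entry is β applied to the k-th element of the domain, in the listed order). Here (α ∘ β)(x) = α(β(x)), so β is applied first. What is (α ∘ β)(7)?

First apply β: β(7) = 5, then α(5) = 1. Thus (α ∘ β)(7) = 1.

1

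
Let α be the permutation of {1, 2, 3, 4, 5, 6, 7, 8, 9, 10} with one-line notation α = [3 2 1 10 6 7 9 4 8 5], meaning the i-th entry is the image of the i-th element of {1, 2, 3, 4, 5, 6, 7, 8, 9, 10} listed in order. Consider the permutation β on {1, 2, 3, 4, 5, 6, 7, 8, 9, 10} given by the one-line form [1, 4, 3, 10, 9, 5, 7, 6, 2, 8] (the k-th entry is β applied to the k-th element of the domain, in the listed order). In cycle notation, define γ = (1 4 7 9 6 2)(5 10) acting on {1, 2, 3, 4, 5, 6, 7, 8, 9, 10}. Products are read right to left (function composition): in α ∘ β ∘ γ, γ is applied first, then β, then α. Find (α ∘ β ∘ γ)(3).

1

Chase 3: γ(3) = 3; β(3) = 3; α(3) = 1. Hence (α ∘ β ∘ γ)(3) = 1.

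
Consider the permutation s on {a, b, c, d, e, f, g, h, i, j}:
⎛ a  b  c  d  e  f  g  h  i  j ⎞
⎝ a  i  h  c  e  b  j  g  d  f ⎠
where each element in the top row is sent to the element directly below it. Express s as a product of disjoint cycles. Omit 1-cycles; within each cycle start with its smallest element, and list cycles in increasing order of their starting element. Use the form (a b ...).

(b i d c h g j f)

Start at b and follow images: b → i → d → c → h → g → j → f → b, giving the cycle (b i d c h g j f).
Continuing from each remaining unvisited element yields (b i d c h g j f).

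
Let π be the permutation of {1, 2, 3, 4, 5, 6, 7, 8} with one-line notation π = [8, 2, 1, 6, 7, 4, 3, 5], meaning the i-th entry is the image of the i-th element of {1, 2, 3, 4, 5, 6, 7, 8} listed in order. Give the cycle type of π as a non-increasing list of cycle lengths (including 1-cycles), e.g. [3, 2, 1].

[5, 2, 1]

The disjoint cycles are (1, 8, 5, 7, 3)(2)(4, 6), with lengths 5, 2, 1 in non-increasing order.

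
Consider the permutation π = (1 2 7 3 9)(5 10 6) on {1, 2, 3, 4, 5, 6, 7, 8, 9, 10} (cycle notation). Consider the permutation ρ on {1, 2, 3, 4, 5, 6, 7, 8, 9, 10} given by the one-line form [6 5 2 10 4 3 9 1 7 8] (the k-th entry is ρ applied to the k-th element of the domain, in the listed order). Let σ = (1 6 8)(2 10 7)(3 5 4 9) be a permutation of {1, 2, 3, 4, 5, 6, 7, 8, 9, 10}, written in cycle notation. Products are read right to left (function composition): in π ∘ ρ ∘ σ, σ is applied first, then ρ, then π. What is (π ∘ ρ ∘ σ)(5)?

Apply the permutations in order: σ(5) = 4, then ρ(4) = 10, then π(10) = 6. So (π ∘ ρ ∘ σ)(5) = 6.

6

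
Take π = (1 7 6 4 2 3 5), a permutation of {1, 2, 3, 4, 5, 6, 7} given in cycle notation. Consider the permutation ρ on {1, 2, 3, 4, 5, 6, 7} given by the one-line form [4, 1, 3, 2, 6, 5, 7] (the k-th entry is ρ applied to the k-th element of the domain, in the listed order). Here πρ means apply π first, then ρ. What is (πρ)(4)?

First apply π: π(4) = 2, then ρ(2) = 1. Thus (πρ)(4) = 1.

1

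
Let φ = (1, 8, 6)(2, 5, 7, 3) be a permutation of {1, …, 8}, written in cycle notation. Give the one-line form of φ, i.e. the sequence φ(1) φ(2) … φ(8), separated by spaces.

Each element maps to the next entry in its cycle (wrapping to the front): 1→8, 2→5, 3→2, 4→4, 5→7, 6→1, 7→3, 8→6.
Listing these in domain order gives 8 5 2 4 7 1 3 6.

8 5 2 4 7 1 3 6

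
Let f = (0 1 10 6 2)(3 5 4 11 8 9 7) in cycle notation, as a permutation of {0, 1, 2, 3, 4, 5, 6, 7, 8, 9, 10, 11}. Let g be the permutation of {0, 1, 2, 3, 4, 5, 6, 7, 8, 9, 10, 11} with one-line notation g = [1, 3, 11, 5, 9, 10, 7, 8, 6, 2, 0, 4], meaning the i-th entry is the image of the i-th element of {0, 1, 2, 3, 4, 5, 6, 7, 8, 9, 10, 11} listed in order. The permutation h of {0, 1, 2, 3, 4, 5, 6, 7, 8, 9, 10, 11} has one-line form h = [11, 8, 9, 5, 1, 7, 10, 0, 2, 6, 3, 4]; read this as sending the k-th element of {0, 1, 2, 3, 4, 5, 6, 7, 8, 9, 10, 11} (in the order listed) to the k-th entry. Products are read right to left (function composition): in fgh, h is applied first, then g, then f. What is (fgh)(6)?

1

Apply the permutations in order: h(6) = 10, then g(10) = 0, then f(0) = 1. So (fgh)(6) = 1.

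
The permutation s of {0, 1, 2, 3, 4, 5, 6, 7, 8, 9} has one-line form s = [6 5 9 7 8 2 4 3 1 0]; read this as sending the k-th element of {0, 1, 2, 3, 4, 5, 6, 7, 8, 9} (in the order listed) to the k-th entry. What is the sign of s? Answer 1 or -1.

1

In disjoint-cycle form the cycle lengths are 8, 2.
A cycle is odd iff its length is even; s has 2 even-length cycles, so sgn(s) = (−1)^2 and s is even.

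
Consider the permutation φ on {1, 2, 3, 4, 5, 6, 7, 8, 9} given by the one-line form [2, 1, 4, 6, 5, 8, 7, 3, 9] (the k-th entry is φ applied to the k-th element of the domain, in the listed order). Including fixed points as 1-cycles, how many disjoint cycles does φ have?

The cycle decomposition is (1 2)(3 4 6 8)(5)(7)(9), which has 5 cycles (counting 1-cycles).

5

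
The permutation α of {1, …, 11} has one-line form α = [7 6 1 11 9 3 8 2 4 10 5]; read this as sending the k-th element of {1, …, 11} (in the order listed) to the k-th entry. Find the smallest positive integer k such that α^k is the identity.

Writing α as disjoint cycles, the cycle lengths are 6, 4, 1.
The order is lcm(6, 4) = 12.

12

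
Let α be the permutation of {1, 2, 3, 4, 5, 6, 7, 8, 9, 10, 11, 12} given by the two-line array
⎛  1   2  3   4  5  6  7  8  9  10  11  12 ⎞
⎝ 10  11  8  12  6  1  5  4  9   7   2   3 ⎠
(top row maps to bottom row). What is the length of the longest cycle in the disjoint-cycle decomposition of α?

5

Decomposing into disjoint cycles gives (1 10 7 5 6)(2 11)(3 8 4 12); the longest has length 5.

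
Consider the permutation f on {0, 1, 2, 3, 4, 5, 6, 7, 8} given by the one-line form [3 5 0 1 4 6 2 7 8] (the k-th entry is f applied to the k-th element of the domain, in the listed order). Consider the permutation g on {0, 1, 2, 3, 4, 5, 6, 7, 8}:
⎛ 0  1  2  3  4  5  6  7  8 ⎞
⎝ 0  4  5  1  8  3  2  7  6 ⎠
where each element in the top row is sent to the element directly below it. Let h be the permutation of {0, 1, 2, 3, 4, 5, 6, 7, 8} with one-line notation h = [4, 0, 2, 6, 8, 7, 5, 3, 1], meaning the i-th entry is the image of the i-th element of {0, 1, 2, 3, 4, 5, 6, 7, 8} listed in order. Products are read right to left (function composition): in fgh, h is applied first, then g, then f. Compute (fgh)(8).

Chase 8: h(8) = 1; g(1) = 4; f(4) = 4. Hence (fgh)(8) = 4.

4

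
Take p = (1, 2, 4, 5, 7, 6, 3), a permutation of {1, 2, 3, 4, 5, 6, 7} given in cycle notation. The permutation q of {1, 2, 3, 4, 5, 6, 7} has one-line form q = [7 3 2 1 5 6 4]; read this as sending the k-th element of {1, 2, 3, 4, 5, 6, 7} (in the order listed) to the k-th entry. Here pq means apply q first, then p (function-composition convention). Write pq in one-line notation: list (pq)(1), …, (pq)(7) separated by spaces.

6 1 4 2 7 3 5

(pq)(x) = p(q(x)). Computing each image: p(q(1)) = p(7) = 6, p(q(2)) = p(3) = 1, p(q(3)) = p(2) = 4, p(q(4)) = p(1) = 2, p(q(5)) = p(5) = 7, p(q(6)) = p(6) = 3, p(q(7)) = p(4) = 5.
Hence pq = [6 1 4 2 7 3 5].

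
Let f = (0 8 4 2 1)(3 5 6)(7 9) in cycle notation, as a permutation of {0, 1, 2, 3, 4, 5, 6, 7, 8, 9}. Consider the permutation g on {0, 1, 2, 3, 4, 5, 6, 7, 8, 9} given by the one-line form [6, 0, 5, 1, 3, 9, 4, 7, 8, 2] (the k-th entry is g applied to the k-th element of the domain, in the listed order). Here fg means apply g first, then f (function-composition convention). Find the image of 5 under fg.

7

First apply g: g(5) = 9, then f(9) = 7. Thus (fg)(5) = 7.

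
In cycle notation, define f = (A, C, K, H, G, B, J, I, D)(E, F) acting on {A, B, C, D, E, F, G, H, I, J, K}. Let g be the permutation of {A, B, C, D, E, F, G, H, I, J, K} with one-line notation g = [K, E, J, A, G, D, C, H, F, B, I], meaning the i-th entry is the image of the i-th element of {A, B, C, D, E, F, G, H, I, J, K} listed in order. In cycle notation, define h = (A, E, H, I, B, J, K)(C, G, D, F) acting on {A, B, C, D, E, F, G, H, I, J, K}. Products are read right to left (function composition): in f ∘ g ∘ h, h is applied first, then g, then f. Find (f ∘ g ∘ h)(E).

G

Chase E: h(E) = H; g(H) = H; f(H) = G. Hence (f ∘ g ∘ h)(E) = G.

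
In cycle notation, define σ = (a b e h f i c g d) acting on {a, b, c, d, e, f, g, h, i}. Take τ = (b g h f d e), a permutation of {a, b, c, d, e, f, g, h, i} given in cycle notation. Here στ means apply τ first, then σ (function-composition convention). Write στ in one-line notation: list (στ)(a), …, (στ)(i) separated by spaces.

Chase each element through τ then σ: a → a → b; b → g → d; c → c → g; d → e → h; e → b → e; f → d → a; g → h → f; h → f → i; i → i → c.
So στ in one-line form is b d g h e a f i c.

b d g h e a f i c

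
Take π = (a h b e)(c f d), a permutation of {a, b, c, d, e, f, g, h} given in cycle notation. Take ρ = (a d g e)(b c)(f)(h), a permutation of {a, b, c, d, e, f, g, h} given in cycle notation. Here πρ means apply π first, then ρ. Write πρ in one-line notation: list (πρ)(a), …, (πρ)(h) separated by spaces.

h a f b d g e c

(πρ)(x) = ρ(π(x)). Computing each image: ρ(π(a)) = ρ(h) = h, ρ(π(b)) = ρ(e) = a, ρ(π(c)) = ρ(f) = f, ρ(π(d)) = ρ(c) = b, ρ(π(e)) = ρ(a) = d, ρ(π(f)) = ρ(d) = g, ρ(π(g)) = ρ(g) = e, ρ(π(h)) = ρ(b) = c.
Hence πρ = [h a f b d g e c].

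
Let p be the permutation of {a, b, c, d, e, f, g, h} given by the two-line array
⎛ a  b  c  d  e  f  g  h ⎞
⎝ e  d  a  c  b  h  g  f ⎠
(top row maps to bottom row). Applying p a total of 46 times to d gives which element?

c

Tracing d → c → … returns to d after 5 steps, so d lies in a 5-cycle (a, e, b, d, c).
Since the cycle has length 5, p^46 acts on it the same as p^1 (46 mod 5 = 1).
Advancing 1 step from d: d → c.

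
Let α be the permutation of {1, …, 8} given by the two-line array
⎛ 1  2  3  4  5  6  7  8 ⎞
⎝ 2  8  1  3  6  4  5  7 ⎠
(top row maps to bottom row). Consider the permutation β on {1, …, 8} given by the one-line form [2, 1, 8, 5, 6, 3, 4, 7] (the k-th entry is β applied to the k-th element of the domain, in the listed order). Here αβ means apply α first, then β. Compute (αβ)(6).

5

First apply α: α(6) = 4, then β(4) = 5. Thus (αβ)(6) = 5.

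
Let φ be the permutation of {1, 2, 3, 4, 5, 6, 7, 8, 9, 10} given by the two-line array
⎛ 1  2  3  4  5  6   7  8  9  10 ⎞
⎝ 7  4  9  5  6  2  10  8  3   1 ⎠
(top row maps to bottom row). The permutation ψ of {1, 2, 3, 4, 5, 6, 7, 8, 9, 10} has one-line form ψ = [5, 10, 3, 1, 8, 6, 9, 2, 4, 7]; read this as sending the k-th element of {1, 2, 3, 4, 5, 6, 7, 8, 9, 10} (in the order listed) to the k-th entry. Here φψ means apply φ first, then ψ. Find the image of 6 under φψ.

(φψ)(6) = ψ(φ(6)). φ(6) = 2, then ψ(2) = 10. So (φψ)(6) = 10.

10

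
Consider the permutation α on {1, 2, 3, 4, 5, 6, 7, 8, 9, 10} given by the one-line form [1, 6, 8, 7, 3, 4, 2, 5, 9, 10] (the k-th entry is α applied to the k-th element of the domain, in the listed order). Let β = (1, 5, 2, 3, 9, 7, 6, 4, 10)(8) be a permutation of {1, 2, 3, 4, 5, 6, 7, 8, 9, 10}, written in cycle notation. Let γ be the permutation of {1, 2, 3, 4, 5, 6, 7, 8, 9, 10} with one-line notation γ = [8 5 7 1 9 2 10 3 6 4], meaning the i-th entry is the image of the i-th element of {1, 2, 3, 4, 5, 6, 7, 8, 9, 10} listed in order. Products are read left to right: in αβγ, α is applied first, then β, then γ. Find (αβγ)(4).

2

Apply the permutations in order: α(4) = 7, then β(7) = 6, then γ(6) = 2. So (αβγ)(4) = 2.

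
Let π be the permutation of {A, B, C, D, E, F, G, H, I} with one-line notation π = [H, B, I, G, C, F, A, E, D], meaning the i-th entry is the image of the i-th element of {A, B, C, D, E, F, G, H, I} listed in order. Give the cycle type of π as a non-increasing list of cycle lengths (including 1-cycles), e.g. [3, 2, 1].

The disjoint cycles are (A H E C I D G)(B)(F), with lengths 7, 1, 1 in non-increasing order.

[7, 1, 1]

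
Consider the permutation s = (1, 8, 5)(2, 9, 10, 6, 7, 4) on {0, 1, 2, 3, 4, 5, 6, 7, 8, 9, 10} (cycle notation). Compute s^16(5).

1

5 lies in the 3-cycle (1, 8, 5).
On a 3-cycle, s^3 is the identity, so s^16 = s^1 there (16 ≡ 1 mod 3).
Stepping 1 place around the cycle: 5 → 1.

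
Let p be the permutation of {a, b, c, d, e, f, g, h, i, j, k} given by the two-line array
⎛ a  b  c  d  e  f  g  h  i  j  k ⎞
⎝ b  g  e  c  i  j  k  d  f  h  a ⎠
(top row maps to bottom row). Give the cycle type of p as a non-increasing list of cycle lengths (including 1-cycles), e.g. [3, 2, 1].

The disjoint cycles are (a b g k)(c e i f j h d), with lengths 7, 4 in non-increasing order.

[7, 4]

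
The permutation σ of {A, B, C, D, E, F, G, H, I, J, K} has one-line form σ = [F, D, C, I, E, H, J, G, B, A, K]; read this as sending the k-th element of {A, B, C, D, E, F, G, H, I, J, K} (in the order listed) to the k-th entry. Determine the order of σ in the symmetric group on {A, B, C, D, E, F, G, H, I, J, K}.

Writing σ as disjoint cycles, the cycle lengths are 5, 3, 1, 1, 1.
The order is lcm(5, 3) = 15.

15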